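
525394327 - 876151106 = - 350756779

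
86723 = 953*91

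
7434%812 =126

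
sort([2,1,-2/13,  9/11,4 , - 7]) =[-7,-2/13,9/11,1,  2, 4 ] 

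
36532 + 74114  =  110646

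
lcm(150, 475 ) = 2850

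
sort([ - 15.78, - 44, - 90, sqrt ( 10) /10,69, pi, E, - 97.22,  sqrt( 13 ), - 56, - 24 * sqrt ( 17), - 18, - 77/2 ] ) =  [ - 24*sqrt( 17 ), - 97.22, - 90, - 56,-44, - 77/2, - 18,-15.78,sqrt( 10)/10,E,pi, sqrt(13),  69 ]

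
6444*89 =573516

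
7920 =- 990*(- 8 ) 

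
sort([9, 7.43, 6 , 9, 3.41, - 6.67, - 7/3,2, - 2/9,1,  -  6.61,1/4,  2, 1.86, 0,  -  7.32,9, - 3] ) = [- 7.32, - 6.67,-6.61,-3 , - 7/3, - 2/9,0, 1/4, 1 , 1.86, 2, 2, 3.41, 6, 7.43 , 9, 9, 9 ]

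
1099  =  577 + 522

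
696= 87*8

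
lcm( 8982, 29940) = 89820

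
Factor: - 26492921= -7^1*13^1*29^1*10039^1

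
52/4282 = 26/2141=0.01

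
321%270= 51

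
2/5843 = 2/5843 = 0.00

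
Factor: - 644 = - 2^2*7^1*23^1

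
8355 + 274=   8629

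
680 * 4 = 2720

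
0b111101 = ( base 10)61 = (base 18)37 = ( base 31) 1U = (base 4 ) 331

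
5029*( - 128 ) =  - 643712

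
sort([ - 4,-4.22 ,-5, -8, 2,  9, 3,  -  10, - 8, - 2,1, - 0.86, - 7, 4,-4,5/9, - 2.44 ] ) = [-10 ,- 8, - 8, - 7, - 5, - 4.22, - 4, - 4, - 2.44,  -  2, - 0.86 , 5/9, 1,2,3, 4, 9]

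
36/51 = 12/17 = 0.71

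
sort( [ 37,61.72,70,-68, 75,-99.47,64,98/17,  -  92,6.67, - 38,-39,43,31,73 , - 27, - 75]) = [ - 99.47, - 92, - 75, - 68, - 39, - 38, - 27, 98/17,6.67,31, 37 , 43,61.72,  64,70,73,75]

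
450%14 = 2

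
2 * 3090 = 6180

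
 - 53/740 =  - 53/740 = -0.07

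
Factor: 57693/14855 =3^1*5^(- 1)*2971^ ( - 1) * 19231^1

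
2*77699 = 155398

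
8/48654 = 4/24327 = 0.00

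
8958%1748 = 218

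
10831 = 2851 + 7980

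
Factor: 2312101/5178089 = 7^(-1) * 11^1*19^( - 1 )*38933^( - 1 )*210191^1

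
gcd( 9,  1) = 1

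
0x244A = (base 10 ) 9290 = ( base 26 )DJ8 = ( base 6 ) 111002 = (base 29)B1A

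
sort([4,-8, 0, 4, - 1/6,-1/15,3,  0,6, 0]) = [ - 8,-1/6,-1/15,0, 0,0,3,4,4,6]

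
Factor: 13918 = 2^1*6959^1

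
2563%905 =753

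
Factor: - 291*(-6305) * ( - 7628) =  - 2^2*3^1 * 5^1*13^1*97^2 * 1907^1 = - 13995511140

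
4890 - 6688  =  -1798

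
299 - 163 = 136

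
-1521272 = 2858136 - 4379408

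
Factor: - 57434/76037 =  - 4418/5849= - 2^1*47^2 *5849^(-1 )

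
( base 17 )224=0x268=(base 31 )JR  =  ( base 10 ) 616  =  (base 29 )l7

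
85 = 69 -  - 16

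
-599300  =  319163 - 918463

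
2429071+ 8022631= 10451702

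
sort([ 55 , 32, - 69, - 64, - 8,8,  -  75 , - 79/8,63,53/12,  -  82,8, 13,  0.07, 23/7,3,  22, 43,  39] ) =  [- 82, - 75,  -  69, - 64, - 79/8, - 8,0.07, 3 , 23/7,  53/12,8, 8,13, 22,32, 39 , 43, 55, 63 ] 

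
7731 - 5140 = 2591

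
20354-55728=-35374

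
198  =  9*22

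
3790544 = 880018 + 2910526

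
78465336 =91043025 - 12577689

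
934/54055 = 934/54055 =0.02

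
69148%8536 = 860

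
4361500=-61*( - 71500)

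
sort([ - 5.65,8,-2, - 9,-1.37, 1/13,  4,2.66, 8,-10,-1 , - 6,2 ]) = [  -  10,-9, - 6, - 5.65,-2,-1.37, - 1, 1/13,2,2.66,4,8, 8]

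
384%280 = 104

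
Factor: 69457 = 69457^1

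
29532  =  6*4922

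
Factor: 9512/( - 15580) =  - 2^1*5^(- 1 )*19^ (  -  1 )*29^1 = -58/95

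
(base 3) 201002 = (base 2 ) 1000000011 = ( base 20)15f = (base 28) ib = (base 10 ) 515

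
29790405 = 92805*321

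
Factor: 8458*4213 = 35633554= 2^1*11^1*383^1 * 4229^1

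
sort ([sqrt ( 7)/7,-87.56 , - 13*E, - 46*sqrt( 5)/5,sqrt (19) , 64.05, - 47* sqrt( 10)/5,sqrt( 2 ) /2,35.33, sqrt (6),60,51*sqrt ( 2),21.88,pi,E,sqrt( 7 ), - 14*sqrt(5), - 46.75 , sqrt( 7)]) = [ - 87.56, - 46.75, - 13*E, - 14*sqrt(5 ), - 47*sqrt( 10)/5 ,  -  46*sqrt( 5)/5, sqrt (7) /7, sqrt( 2)/2,sqrt( 6), sqrt( 7), sqrt( 7),E,pi, sqrt( 19),21.88,35.33, 60, 64.05,51*sqrt(2 ) ] 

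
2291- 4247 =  - 1956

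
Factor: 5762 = 2^1*43^1*67^1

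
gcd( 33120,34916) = 4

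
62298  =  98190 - 35892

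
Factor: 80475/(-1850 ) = -87/2  =  -  2^( - 1 )*3^1 * 29^1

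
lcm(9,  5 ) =45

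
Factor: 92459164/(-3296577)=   -  2^2*3^( -1)* 7^1*61^1*277^( - 1 )*3967^( - 1)*54133^1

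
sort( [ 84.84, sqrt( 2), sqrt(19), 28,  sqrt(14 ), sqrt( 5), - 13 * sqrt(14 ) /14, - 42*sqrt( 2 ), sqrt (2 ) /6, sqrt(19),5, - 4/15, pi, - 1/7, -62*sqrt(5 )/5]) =[ - 42 * sqrt( 2), - 62*sqrt(5)/5,-13 * sqrt(14)/14, - 4/15, - 1/7, sqrt ( 2)/6,sqrt(2 ), sqrt (5), pi,sqrt(14), sqrt(19) , sqrt(19) , 5, 28,84.84] 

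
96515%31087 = 3254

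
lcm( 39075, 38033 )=2852475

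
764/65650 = 382/32825 = 0.01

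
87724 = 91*964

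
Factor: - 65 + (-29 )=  - 94  =  -2^1*47^1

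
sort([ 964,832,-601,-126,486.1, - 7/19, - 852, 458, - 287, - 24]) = [ - 852,- 601, - 287, - 126,-24, - 7/19,458,486.1,832,  964]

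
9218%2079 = 902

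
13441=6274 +7167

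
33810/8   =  16905/4 = 4226.25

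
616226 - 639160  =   - 22934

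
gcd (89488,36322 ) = 2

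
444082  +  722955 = 1167037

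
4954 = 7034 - 2080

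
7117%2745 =1627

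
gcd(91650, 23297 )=1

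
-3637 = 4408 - 8045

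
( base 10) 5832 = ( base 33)5BO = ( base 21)d4f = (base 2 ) 1011011001000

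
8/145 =8/145 = 0.06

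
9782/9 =1086+8/9 =1086.89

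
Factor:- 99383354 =-2^1 *7^1*233^1*30467^1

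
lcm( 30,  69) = 690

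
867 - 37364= -36497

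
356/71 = 5+1/71 = 5.01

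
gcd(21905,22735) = 5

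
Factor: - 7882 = -2^1*7^1*563^1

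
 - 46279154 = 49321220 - 95600374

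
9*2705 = 24345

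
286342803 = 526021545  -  239678742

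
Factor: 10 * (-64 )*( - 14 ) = 2^8 * 5^1*7^1 = 8960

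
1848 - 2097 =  - 249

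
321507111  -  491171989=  - 169664878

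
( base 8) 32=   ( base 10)26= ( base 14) 1C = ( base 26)10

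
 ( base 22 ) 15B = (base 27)MB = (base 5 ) 4410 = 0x25d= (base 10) 605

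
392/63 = 6 + 2/9 =6.22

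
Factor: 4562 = 2^1 * 2281^1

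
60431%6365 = 3146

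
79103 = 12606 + 66497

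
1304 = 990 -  - 314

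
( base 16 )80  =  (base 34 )3q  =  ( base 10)128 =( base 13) 9b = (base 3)11202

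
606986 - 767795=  -160809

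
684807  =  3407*201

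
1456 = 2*728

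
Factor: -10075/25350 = - 31/78=-  2^( - 1 )*3^(-1 )*13^( - 1 ) * 31^1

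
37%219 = 37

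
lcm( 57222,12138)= 400554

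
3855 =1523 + 2332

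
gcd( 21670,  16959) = 1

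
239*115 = 27485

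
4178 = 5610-1432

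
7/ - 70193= - 1 + 70186/70193 = -0.00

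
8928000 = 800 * 11160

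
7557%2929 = 1699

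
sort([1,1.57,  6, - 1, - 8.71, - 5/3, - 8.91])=[ - 8.91 , - 8.71, - 5/3, - 1,1,  1.57, 6 ]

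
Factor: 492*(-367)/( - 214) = 2^1*3^1*41^1*107^( - 1 )*367^1= 90282/107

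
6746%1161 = 941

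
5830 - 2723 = 3107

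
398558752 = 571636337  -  173077585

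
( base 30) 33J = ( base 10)2809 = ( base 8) 5371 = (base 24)4l1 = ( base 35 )2a9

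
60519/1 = 60519= 60519.00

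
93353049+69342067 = 162695116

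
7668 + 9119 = 16787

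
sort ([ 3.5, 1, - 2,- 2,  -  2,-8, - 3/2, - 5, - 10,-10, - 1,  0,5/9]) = [ - 10,-10,- 8, - 5, - 2, - 2,-2, - 3/2, - 1  ,  0, 5/9,1, 3.5]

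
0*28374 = 0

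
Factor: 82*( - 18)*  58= - 85608=- 2^3 * 3^2*29^1*41^1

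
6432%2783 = 866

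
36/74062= 18/37031=0.00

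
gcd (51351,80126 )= 1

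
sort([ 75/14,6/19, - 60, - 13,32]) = [ - 60,-13,6/19, 75/14,32] 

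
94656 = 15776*6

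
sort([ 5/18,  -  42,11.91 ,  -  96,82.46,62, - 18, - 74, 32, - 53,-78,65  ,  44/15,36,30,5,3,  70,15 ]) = [ -96, - 78, - 74, - 53,- 42, - 18,  5/18,44/15,3,5, 11.91,15, 30, 32,  36, 62, 65,70,82.46 ] 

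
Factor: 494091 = 3^2 * 13^1*41^1*103^1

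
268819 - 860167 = -591348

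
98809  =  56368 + 42441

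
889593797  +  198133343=1087727140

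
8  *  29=232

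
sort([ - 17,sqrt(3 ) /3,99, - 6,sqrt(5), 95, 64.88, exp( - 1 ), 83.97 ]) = [ - 17, - 6 , exp( - 1),sqrt(3) /3,  sqrt( 5), 64.88, 83.97 , 95,99 ] 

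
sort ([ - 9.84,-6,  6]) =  [ - 9.84, - 6,6 ] 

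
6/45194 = 3/22597 = 0.00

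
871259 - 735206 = 136053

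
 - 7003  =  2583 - 9586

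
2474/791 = 2474/791 = 3.13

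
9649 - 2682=6967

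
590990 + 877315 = 1468305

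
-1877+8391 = 6514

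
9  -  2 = 7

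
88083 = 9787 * 9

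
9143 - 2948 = 6195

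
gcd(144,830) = 2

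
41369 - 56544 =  - 15175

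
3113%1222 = 669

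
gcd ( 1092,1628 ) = 4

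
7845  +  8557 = 16402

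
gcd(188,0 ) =188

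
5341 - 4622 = 719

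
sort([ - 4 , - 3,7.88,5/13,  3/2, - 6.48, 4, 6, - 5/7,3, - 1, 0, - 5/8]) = [ - 6.48, - 4, - 3 , - 1, - 5/7, - 5/8 , 0, 5/13,3/2, 3,4,6,7.88] 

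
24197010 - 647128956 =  - 622931946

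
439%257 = 182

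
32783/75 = 437 + 8/75 =437.11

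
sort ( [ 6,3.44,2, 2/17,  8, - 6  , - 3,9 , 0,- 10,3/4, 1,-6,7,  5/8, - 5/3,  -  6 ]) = [ - 10, - 6, -6, - 6, -3, - 5/3,0,  2/17 , 5/8, 3/4,1,  2, 3.44,6, 7, 8,9] 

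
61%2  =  1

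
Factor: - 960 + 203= - 757^1=- 757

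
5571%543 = 141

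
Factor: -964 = -2^2*241^1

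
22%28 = 22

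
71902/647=111+85/647 = 111.13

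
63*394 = 24822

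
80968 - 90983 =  -10015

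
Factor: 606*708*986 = 423041328 = 2^4*3^2*17^1*29^1*59^1*101^1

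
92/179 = 92/179 = 0.51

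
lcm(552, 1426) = 17112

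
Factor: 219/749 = 3^1*7^(-1)*73^1*107^( - 1 )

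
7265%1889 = 1598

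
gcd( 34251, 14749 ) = 49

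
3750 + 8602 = 12352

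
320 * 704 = 225280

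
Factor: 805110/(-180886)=-402555/90443 = - 3^1*5^1*47^1*149^ (-1)*571^1*607^ ( - 1 ) 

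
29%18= 11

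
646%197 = 55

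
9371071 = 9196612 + 174459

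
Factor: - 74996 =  - 2^2*18749^1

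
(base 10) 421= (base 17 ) 17D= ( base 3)120121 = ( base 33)cp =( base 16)1a5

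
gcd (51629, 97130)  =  1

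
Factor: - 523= - 523^1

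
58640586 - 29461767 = 29178819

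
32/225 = 32/225   =  0.14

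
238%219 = 19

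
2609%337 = 250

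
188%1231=188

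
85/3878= 85/3878 = 0.02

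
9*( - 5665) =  - 50985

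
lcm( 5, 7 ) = 35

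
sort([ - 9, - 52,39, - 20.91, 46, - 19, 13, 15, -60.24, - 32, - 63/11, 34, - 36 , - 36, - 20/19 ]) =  [-60.24 , - 52, - 36,-36, - 32, - 20.91,-19, - 9, - 63/11, - 20/19, 13, 15, 34,39,46]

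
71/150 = 71/150 = 0.47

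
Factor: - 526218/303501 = -938/541 = - 2^1*7^1 * 67^1 * 541^ ( - 1)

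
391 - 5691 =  - 5300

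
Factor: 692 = 2^2 * 173^1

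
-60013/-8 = 60013/8 = 7501.62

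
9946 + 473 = 10419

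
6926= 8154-1228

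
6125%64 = 45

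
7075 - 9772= -2697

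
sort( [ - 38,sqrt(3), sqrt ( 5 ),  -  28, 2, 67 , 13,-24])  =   [ - 38, - 28, - 24, sqrt(3), 2, sqrt(5), 13, 67]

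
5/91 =5/91 =0.05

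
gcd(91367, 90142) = 1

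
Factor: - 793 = -13^1*61^1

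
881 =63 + 818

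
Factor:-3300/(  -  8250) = 2^1*5^ (  -  1) =2/5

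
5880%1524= 1308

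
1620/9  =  180=180.00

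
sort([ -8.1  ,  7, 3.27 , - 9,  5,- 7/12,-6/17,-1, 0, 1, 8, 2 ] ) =[  -  9, - 8.1 ,-1 ,-7/12, - 6/17,  0, 1, 2, 3.27, 5, 7,8]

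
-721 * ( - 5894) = 4249574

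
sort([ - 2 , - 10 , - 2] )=[-10, - 2, - 2]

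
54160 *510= 27621600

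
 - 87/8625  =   - 1 +2846/2875=- 0.01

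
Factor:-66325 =  -  5^2 *7^1 * 379^1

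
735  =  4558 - 3823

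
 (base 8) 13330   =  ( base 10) 5848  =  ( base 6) 43024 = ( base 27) 80G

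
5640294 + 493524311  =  499164605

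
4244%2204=2040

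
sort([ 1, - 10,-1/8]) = [ - 10, - 1/8,1]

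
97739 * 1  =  97739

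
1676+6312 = 7988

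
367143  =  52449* 7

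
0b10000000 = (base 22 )5I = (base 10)128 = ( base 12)A8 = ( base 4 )2000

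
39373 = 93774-54401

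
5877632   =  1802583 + 4075049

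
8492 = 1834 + 6658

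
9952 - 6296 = 3656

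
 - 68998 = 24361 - 93359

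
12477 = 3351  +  9126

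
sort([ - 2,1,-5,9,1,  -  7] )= [ - 7,-5,-2, 1,1,9] 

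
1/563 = 1/563=0.00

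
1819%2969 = 1819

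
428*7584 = 3245952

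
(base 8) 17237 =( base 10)7839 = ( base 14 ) 2bdd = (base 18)1639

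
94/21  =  4+10/21= 4.48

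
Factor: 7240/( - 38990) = - 724/3899 = - 2^2*  7^( - 1)*181^1*557^( - 1 )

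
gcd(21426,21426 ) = 21426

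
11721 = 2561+9160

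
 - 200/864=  - 1 + 83/108  =  - 0.23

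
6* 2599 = 15594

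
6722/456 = 14 + 169/228=14.74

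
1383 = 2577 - 1194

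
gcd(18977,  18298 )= 7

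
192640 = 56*3440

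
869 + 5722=6591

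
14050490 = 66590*211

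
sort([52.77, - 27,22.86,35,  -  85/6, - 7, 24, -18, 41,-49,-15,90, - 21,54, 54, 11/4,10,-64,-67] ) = [-67, - 64,- 49 ,-27,-21, - 18, - 15 , - 85/6,  -  7 , 11/4, 10 , 22.86, 24,  35, 41, 52.77, 54,54, 90]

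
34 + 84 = 118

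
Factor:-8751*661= - 5784411 = - 3^1*661^1*2917^1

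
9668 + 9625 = 19293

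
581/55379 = 581/55379 = 0.01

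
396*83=32868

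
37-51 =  - 14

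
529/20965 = 529/20965 = 0.03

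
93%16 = 13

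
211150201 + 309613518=520763719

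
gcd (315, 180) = 45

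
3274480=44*74420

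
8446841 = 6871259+1575582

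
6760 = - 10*( -676)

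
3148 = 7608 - 4460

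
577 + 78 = 655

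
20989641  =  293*71637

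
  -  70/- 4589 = 70/4589 = 0.02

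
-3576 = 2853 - 6429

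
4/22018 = 2/11009 =0.00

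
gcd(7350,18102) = 42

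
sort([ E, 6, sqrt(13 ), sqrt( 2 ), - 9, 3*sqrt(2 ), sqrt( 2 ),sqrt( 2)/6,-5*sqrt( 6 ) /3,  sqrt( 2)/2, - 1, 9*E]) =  [ - 9, - 5*sqrt( 6 )/3, - 1,sqrt( 2) /6, sqrt(2 )/2, sqrt( 2 ) , sqrt(2), E,sqrt(13),3*sqrt( 2 ), 6,9 * E]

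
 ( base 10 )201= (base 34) 5V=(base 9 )243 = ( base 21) 9c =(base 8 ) 311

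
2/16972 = 1/8486 = 0.00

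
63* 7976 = 502488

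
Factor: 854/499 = 2^1*7^1*61^1*499^( - 1) 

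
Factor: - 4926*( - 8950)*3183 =2^2*3^2*5^2*179^1*821^1*1061^1= 140331149100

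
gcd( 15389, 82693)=1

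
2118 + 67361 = 69479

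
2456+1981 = 4437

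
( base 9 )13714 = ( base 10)9328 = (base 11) 7010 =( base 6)111104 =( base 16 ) 2470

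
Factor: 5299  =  7^1*757^1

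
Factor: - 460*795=-365700 = -  2^2*3^1*5^2*23^1*53^1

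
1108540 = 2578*430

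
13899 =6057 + 7842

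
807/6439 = 807/6439 = 0.13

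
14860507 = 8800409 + 6060098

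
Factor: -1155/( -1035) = 77/69 = 3^( - 1)*7^1 * 11^1*23^( - 1) 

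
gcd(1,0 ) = 1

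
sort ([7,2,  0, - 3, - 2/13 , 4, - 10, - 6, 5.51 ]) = [ - 10 ,-6, - 3,  -  2/13,0, 2,4 , 5.51, 7 ] 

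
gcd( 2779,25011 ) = 2779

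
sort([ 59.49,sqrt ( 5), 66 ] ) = [ sqrt(5), 59.49,66]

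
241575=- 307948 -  - 549523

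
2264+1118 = 3382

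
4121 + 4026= 8147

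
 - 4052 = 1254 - 5306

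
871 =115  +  756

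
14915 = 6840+8075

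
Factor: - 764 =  - 2^2 * 191^1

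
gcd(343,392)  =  49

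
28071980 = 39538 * 710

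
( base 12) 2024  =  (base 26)540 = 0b110110011100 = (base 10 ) 3484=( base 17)c0g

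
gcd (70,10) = 10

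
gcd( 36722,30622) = 122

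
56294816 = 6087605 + 50207211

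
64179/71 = 903 + 66/71 =903.93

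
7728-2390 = 5338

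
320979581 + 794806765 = 1115786346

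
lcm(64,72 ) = 576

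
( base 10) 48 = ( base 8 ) 60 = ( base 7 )66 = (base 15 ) 33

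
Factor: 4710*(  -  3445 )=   -  16225950=-2^1*3^1*5^2*13^1*53^1*157^1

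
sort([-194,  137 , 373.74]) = [-194,137 , 373.74 ]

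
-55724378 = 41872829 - 97597207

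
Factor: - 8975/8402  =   - 2^(- 1 )*5^2*359^1*4201^ ( - 1 ) 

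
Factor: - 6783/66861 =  - 7/69 = - 3^( - 1 ) * 7^1*23^ ( - 1 ) 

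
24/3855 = 8/1285  =  0.01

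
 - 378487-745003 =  - 1123490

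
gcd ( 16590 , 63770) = 70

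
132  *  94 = 12408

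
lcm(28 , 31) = 868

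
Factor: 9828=2^2*3^3*7^1 * 13^1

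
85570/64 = 42785/32 = 1337.03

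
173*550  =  95150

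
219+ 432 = 651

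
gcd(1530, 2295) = 765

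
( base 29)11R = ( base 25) 1am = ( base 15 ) 3ec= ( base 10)897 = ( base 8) 1601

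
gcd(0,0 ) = 0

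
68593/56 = 9799/8 = 1224.88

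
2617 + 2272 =4889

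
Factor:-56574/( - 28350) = 3^( - 2)*5^(-2)*449^1  =  449/225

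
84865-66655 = 18210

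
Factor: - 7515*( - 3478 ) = 2^1 * 3^2 * 5^1*37^1*47^1*167^1 = 26137170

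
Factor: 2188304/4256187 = 2^4 * 3^(  -  1 )*13^( - 1 )*109133^( -1 ) *136769^1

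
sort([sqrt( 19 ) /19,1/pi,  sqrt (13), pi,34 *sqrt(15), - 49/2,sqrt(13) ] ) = [  -  49/2,  sqrt( 19)/19 , 1/pi , pi , sqrt(13),sqrt( 13) , 34*sqrt (15) ] 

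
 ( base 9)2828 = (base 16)854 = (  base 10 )2132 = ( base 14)AC4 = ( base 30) 2B2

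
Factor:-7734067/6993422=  - 2^( - 1)*11^1 * 107^1*6571^1 * 3496711^( - 1) 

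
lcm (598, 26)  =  598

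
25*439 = 10975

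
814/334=407/167=2.44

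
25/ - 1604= - 1 + 1579/1604 = -0.02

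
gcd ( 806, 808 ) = 2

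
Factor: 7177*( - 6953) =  - 17^1*409^1 * 7177^1 =-49901681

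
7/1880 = 7/1880 = 0.00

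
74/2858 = 37/1429 = 0.03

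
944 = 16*59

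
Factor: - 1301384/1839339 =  - 2^3*3^( - 2)*7^1*17^1*1367^1*204371^( - 1)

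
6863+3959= 10822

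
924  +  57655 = 58579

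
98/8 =12 + 1/4= 12.25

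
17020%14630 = 2390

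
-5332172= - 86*62002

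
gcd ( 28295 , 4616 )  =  1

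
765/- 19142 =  - 45/1126 = - 0.04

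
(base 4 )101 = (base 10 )17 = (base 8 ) 21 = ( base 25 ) H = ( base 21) H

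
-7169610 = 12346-7181956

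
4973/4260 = 1 + 713/4260 = 1.17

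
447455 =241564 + 205891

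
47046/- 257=  -  47046/257 = -183.06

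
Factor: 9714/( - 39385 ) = -2^1*3^1*5^( - 1)*1619^1*7877^ ( - 1 ) 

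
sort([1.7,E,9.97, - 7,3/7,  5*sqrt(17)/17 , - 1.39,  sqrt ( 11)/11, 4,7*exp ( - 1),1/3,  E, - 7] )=[ - 7,- 7, - 1.39,sqrt(11)/11, 1/3,3/7, 5*sqrt(17 )/17,1.7,  7* exp( - 1),E,  E,4 , 9.97]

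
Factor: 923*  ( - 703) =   -  13^1*19^1*37^1*71^1  =  - 648869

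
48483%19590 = 9303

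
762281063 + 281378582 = 1043659645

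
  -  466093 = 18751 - 484844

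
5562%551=52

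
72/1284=6/107= 0.06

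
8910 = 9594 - 684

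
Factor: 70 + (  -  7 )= 63 =3^2*7^1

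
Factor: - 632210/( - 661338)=3^(- 3) * 5^1*37^( - 1 ) * 191^1 = 955/999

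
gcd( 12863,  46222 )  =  1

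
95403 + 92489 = 187892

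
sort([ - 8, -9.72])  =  [ - 9.72, - 8]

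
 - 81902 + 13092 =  - 68810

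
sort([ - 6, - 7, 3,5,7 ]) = [ - 7, - 6,3,  5,7]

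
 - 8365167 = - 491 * 17037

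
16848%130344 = 16848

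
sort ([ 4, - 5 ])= [ - 5,4 ]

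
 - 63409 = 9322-72731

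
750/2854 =375/1427 = 0.26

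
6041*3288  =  19862808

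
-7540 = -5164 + -2376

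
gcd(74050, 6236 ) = 2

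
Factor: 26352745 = 5^1 * 5270549^1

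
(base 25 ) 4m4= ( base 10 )3054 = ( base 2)101111101110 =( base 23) 5HI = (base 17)a9b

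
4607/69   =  4607/69  =  66.77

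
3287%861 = 704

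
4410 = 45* 98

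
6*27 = 162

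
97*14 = 1358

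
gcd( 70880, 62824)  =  8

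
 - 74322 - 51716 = -126038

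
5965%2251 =1463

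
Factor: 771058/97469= 2^1*19^1*29^(- 1) * 103^1 *197^1*3361^ ( - 1)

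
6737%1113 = 59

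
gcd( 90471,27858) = 3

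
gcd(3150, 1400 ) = 350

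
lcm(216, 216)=216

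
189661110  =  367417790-177756680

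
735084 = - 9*( - 81676) 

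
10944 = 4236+6708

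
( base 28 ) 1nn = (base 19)407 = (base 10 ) 1451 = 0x5AB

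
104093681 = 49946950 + 54146731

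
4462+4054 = 8516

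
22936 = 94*244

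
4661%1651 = 1359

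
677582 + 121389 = 798971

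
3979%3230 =749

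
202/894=101/447 = 0.23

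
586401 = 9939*59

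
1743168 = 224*7782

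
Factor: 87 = 3^1*29^1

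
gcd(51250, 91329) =1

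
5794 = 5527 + 267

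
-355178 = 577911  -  933089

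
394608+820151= 1214759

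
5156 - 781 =4375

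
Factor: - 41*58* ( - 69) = 2^1*3^1 * 23^1 *29^1 * 41^1 =164082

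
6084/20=304  +  1/5 = 304.20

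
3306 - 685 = 2621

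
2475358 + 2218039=4693397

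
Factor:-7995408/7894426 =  - 3997704/3947213 = - 2^3*3^1*17^( - 1)*166571^1*232189^( - 1)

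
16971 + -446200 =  - 429229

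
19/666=19/666 = 0.03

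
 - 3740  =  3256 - 6996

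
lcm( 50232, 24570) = 2260440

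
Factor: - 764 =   -  2^2*191^1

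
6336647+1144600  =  7481247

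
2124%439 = 368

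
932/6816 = 233/1704 = 0.14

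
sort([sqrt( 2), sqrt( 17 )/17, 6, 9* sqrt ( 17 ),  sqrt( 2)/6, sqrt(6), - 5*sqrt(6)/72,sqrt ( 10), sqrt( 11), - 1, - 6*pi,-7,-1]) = [  -  6*pi, - 7, -1,-1 , - 5*sqrt(6 )/72,sqrt (2) /6,sqrt ( 17 ) /17, sqrt( 2), sqrt(6 ) , sqrt ( 10), sqrt( 11), 6,9*sqrt( 17 ) ]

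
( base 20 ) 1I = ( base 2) 100110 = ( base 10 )38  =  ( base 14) 2A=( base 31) 17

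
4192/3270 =2096/1635=1.28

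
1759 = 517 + 1242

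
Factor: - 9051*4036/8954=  - 2^1*3^1*7^1*11^( - 2) * 37^( -1 )*431^1*1009^1=- 18264918/4477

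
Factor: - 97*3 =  - 291 = - 3^1*97^1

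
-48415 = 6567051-6615466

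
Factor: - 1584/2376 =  - 2/3=-2^1*3^( - 1 )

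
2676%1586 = 1090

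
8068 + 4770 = 12838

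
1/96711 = 1/96711 = 0.00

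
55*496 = 27280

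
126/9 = 14 = 14.00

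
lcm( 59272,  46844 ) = 2904328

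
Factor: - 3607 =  - 3607^1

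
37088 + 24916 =62004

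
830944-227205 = 603739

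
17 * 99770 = 1696090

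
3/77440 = 3/77440 = 0.00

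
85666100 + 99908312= 185574412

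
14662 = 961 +13701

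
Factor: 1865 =5^1*373^1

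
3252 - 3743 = -491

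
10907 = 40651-29744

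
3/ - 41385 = - 1+13794/13795 = -0.00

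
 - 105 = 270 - 375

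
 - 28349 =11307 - 39656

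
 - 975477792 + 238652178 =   -  736825614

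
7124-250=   6874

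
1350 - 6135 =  - 4785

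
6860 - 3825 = 3035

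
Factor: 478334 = 2^1 * 239167^1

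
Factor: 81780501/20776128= 2^(-6) *11^1*241^(- 1)* 331^1 *449^(  -  1) * 7487^1 = 27260167/6925376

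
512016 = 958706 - 446690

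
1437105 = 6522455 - 5085350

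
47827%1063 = 1055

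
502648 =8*62831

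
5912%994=942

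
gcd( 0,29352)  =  29352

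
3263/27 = 120 + 23/27  =  120.85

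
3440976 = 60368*57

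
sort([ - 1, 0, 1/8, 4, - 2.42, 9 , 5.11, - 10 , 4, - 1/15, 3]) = [ - 10, - 2.42,-1, - 1/15,0, 1/8 , 3, 4,4, 5.11 , 9] 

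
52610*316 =16624760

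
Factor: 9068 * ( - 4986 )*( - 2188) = 98926149024  =  2^5 * 3^2*277^1 * 547^1*2267^1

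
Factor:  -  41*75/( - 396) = 2^(-2) * 3^( - 1)*5^2*11^(  -  1) * 41^1 = 1025/132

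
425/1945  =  85/389=0.22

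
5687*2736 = 15559632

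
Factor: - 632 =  - 2^3*79^1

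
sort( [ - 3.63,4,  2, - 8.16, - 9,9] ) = [ -9, - 8.16,-3.63,2,4, 9 ] 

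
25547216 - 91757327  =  -66210111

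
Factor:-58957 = -19^1*29^1* 107^1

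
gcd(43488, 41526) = 18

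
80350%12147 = 7468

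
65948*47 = 3099556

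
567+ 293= 860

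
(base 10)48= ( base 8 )60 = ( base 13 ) 39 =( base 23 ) 22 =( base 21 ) 26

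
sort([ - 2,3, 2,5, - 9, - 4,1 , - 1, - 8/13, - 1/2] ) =[ - 9, - 4, - 2, - 1,- 8/13, - 1/2, 1, 2,3, 5]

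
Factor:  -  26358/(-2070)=3^ ( - 1)*5^(- 1)*191^1 = 191/15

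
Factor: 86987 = 37^1*2351^1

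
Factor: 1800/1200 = 3/2 = 2^( - 1) * 3^1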